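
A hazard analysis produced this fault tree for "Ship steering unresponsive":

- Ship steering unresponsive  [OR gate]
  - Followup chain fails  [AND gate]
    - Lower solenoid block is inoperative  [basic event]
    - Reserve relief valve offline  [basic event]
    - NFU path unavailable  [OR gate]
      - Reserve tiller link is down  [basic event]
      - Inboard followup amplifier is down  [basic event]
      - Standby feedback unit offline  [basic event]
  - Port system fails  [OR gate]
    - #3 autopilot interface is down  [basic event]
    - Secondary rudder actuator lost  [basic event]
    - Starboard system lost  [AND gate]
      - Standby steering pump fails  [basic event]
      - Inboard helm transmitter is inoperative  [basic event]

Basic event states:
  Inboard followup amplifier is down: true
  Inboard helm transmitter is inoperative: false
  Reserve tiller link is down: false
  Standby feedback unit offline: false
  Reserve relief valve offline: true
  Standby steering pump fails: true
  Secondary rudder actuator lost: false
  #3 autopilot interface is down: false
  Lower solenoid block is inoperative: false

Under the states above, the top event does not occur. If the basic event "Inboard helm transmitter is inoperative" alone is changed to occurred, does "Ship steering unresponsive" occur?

Yes

Counterfactual: set "Inboard helm transmitter is inoperative" to occurred.
NFU path unavailable [OR]: Reserve tiller link is down=not, Inboard followup amplifier is down=occurs, Standby feedback unit offline=not → at least one input occurs → occurs.
Followup chain fails [AND]: Lower solenoid block is inoperative=not, Reserve relief valve offline=occurs, NFU path unavailable=occurs → not all inputs occur → does not occur.
Starboard system lost [AND]: Standby steering pump fails=occurs, Inboard helm transmitter is inoperative=occurs → all inputs occur → occurs.
Port system fails [OR]: #3 autopilot interface is down=not, Secondary rudder actuator lost=not, Starboard system lost=occurs → at least one input occurs → occurs.
Ship steering unresponsive [OR]: Followup chain fails=not, Port system fails=occurs → at least one input occurs → occurs.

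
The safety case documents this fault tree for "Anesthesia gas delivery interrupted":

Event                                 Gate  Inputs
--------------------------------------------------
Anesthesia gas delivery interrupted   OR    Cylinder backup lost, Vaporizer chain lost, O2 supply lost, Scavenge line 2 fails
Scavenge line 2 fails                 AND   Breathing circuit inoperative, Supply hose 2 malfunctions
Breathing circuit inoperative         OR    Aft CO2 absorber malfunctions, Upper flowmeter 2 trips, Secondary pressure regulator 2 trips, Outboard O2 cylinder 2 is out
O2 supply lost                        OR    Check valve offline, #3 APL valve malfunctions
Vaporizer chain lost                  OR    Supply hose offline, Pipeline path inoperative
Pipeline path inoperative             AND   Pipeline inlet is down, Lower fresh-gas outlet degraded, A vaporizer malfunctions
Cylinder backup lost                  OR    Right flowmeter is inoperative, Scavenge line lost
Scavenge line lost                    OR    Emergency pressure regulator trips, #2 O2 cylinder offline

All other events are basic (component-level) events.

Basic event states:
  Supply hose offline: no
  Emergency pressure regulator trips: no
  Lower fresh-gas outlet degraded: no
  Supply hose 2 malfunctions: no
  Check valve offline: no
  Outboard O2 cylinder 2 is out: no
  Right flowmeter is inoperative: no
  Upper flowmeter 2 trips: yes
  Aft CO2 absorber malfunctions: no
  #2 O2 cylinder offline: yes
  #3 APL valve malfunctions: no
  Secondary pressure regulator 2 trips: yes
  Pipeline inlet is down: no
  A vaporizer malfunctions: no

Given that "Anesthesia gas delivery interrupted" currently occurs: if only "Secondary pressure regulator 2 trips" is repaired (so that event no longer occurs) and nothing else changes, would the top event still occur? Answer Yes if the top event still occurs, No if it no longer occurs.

Counterfactual: set "Secondary pressure regulator 2 trips" to not occurred.
Scavenge line lost [OR]: Emergency pressure regulator trips=not, #2 O2 cylinder offline=occurs → at least one input occurs → occurs.
Cylinder backup lost [OR]: Right flowmeter is inoperative=not, Scavenge line lost=occurs → at least one input occurs → occurs.
Pipeline path inoperative [AND]: Pipeline inlet is down=not, Lower fresh-gas outlet degraded=not, A vaporizer malfunctions=not → not all inputs occur → does not occur.
Vaporizer chain lost [OR]: Supply hose offline=not, Pipeline path inoperative=not → no input occurs → does not occur.
O2 supply lost [OR]: Check valve offline=not, #3 APL valve malfunctions=not → no input occurs → does not occur.
Breathing circuit inoperative [OR]: Aft CO2 absorber malfunctions=not, Upper flowmeter 2 trips=occurs, Secondary pressure regulator 2 trips=not, Outboard O2 cylinder 2 is out=not → at least one input occurs → occurs.
Scavenge line 2 fails [AND]: Breathing circuit inoperative=occurs, Supply hose 2 malfunctions=not → not all inputs occur → does not occur.
Anesthesia gas delivery interrupted [OR]: Cylinder backup lost=occurs, Vaporizer chain lost=not, O2 supply lost=not, Scavenge line 2 fails=not → at least one input occurs → occurs.

Yes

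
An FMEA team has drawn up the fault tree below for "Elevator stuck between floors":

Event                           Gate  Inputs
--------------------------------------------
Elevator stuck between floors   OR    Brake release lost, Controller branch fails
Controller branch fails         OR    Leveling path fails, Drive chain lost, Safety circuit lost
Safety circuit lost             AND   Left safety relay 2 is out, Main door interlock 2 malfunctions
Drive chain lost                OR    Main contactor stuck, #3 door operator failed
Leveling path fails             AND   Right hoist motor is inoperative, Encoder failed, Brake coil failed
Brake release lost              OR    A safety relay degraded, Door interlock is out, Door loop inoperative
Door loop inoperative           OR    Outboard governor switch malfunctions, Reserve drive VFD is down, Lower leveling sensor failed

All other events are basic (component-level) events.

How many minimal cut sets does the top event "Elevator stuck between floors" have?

9

Door loop inoperative [OR]: union of children's cut sets → 3 cut set(s).
Brake release lost [OR]: union of children's cut sets → 5 cut set(s).
Leveling path fails [AND]: one cut set from each child combined → 1 × 1 × 1 = 1 cut set(s).
Drive chain lost [OR]: union of children's cut sets → 2 cut set(s).
Safety circuit lost [AND]: one cut set from each child combined → 1 × 1 = 1 cut set(s).
Controller branch fails [OR]: union of children's cut sets → 4 cut set(s).
Elevator stuck between floors [OR]: union of children's cut sets → 9 cut set(s).
Minimal cut sets: {A safety relay degraded}; {Door interlock is out}; {Outboard governor switch malfunctions}; {Reserve drive VFD is down}; {Lower leveling sensor failed}; {Brake coil failed, Encoder failed, Right hoist motor is inoperative}; {Main contactor stuck}; {#3 door operator failed}; {Left safety relay 2 is out, Main door interlock 2 malfunctions}.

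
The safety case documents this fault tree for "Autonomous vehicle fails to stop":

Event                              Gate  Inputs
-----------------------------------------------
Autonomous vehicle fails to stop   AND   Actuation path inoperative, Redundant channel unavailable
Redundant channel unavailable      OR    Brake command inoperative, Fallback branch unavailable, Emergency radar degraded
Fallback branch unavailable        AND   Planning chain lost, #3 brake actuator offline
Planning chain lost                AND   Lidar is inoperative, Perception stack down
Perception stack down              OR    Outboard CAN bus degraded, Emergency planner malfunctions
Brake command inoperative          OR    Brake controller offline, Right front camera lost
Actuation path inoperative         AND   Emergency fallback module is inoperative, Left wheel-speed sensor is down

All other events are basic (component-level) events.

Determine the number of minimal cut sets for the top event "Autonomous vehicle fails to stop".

Actuation path inoperative [AND]: one cut set from each child combined → 1 × 1 = 1 cut set(s).
Brake command inoperative [OR]: union of children's cut sets → 2 cut set(s).
Perception stack down [OR]: union of children's cut sets → 2 cut set(s).
Planning chain lost [AND]: one cut set from each child combined → 1 × 2 = 2 cut set(s).
Fallback branch unavailable [AND]: one cut set from each child combined → 2 × 1 = 2 cut set(s).
Redundant channel unavailable [OR]: union of children's cut sets → 5 cut set(s).
Autonomous vehicle fails to stop [AND]: one cut set from each child combined → 1 × 5 = 5 cut set(s).
Minimal cut sets: {Brake controller offline, Emergency fallback module is inoperative, Left wheel-speed sensor is down}; {Emergency fallback module is inoperative, Left wheel-speed sensor is down, Right front camera lost}; {#3 brake actuator offline, Emergency fallback module is inoperative, Left wheel-speed sensor is down, Lidar is inoperative, Outboard CAN bus degraded}; {#3 brake actuator offline, Emergency fallback module is inoperative, Emergency planner malfunctions, Left wheel-speed sensor is down, Lidar is inoperative}; {Emergency fallback module is inoperative, Emergency radar degraded, Left wheel-speed sensor is down}.

5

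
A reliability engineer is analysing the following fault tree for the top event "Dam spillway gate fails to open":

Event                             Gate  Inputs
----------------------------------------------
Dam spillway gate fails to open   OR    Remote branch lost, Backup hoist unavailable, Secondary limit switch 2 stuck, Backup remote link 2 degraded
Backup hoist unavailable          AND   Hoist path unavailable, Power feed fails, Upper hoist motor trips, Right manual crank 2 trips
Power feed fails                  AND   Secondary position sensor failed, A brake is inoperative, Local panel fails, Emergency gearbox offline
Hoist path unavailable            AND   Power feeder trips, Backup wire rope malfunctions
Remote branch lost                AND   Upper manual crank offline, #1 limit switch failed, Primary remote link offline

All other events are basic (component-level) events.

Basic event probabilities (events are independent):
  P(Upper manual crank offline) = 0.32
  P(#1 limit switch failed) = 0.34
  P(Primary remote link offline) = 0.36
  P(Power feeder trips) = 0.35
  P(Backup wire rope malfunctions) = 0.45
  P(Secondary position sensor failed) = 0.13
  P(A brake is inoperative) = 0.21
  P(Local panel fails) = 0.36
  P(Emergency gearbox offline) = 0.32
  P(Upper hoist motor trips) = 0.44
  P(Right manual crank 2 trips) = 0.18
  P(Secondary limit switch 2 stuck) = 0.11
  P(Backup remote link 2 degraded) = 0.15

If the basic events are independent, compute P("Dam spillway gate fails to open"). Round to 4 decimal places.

P(Remote branch lost) [AND] = 0.32 × 0.34 × 0.36 = 0.039168
P(Hoist path unavailable) [AND] = 0.35 × 0.45 = 0.157500
P(Power feed fails) [AND] = 0.13 × 0.21 × 0.36 × 0.32 = 0.003145
P(Backup hoist unavailable) [AND] = 0.157500 × 0.003145 × 0.44 × 0.18 = 0.000039
P(Dam spillway gate fails to open) [OR] = 1 − (1−0.039168) × (1−0.000039) × (1−0.11) × (1−0.15) = 0.273159
Rounded to 4 decimal places: P(Dam spillway gate fails to open) ≈ 0.2732.

0.2732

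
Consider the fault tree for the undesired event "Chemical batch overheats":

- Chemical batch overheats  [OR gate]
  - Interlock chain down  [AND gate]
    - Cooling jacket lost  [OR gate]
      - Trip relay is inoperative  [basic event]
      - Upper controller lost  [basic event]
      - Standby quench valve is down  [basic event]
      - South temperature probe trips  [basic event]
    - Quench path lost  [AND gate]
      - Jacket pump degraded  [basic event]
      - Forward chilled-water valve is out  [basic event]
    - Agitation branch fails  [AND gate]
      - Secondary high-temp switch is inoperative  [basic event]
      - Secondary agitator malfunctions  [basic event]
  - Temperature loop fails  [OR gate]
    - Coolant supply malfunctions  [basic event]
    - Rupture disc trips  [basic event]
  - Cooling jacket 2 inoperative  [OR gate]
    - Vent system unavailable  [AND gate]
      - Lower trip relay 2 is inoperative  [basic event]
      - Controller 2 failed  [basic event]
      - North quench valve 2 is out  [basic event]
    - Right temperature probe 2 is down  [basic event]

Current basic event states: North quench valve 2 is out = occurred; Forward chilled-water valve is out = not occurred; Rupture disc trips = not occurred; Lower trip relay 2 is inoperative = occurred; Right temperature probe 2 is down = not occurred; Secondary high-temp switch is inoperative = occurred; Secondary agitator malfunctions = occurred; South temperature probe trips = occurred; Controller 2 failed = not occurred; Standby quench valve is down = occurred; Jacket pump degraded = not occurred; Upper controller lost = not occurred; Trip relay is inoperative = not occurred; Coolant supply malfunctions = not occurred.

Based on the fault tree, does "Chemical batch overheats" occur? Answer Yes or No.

No

Cooling jacket lost [OR]: Trip relay is inoperative=not, Upper controller lost=not, Standby quench valve is down=occurs, South temperature probe trips=occurs → at least one input occurs → occurs.
Quench path lost [AND]: Jacket pump degraded=not, Forward chilled-water valve is out=not → not all inputs occur → does not occur.
Agitation branch fails [AND]: Secondary high-temp switch is inoperative=occurs, Secondary agitator malfunctions=occurs → all inputs occur → occurs.
Interlock chain down [AND]: Cooling jacket lost=occurs, Quench path lost=not, Agitation branch fails=occurs → not all inputs occur → does not occur.
Temperature loop fails [OR]: Coolant supply malfunctions=not, Rupture disc trips=not → no input occurs → does not occur.
Vent system unavailable [AND]: Lower trip relay 2 is inoperative=occurs, Controller 2 failed=not, North quench valve 2 is out=occurs → not all inputs occur → does not occur.
Cooling jacket 2 inoperative [OR]: Vent system unavailable=not, Right temperature probe 2 is down=not → no input occurs → does not occur.
Chemical batch overheats [OR]: Interlock chain down=not, Temperature loop fails=not, Cooling jacket 2 inoperative=not → no input occurs → does not occur.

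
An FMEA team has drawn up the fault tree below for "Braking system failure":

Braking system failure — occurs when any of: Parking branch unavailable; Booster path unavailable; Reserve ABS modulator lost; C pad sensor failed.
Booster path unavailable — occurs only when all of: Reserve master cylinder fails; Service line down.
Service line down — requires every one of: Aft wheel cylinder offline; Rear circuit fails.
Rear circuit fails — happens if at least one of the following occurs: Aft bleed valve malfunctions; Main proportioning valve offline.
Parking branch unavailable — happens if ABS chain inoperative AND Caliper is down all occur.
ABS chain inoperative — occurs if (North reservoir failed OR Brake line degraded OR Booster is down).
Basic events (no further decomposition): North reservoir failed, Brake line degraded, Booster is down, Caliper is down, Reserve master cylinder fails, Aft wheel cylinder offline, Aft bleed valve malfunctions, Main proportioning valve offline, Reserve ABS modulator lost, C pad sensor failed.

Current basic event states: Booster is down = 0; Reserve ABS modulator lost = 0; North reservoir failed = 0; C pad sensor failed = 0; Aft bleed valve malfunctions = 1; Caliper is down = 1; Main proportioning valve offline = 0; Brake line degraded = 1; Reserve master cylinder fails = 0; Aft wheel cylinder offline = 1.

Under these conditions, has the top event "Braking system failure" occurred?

ABS chain inoperative [OR]: North reservoir failed=not, Brake line degraded=occurs, Booster is down=not → at least one input occurs → occurs.
Parking branch unavailable [AND]: ABS chain inoperative=occurs, Caliper is down=occurs → all inputs occur → occurs.
Rear circuit fails [OR]: Aft bleed valve malfunctions=occurs, Main proportioning valve offline=not → at least one input occurs → occurs.
Service line down [AND]: Aft wheel cylinder offline=occurs, Rear circuit fails=occurs → all inputs occur → occurs.
Booster path unavailable [AND]: Reserve master cylinder fails=not, Service line down=occurs → not all inputs occur → does not occur.
Braking system failure [OR]: Parking branch unavailable=occurs, Booster path unavailable=not, Reserve ABS modulator lost=not, C pad sensor failed=not → at least one input occurs → occurs.

Yes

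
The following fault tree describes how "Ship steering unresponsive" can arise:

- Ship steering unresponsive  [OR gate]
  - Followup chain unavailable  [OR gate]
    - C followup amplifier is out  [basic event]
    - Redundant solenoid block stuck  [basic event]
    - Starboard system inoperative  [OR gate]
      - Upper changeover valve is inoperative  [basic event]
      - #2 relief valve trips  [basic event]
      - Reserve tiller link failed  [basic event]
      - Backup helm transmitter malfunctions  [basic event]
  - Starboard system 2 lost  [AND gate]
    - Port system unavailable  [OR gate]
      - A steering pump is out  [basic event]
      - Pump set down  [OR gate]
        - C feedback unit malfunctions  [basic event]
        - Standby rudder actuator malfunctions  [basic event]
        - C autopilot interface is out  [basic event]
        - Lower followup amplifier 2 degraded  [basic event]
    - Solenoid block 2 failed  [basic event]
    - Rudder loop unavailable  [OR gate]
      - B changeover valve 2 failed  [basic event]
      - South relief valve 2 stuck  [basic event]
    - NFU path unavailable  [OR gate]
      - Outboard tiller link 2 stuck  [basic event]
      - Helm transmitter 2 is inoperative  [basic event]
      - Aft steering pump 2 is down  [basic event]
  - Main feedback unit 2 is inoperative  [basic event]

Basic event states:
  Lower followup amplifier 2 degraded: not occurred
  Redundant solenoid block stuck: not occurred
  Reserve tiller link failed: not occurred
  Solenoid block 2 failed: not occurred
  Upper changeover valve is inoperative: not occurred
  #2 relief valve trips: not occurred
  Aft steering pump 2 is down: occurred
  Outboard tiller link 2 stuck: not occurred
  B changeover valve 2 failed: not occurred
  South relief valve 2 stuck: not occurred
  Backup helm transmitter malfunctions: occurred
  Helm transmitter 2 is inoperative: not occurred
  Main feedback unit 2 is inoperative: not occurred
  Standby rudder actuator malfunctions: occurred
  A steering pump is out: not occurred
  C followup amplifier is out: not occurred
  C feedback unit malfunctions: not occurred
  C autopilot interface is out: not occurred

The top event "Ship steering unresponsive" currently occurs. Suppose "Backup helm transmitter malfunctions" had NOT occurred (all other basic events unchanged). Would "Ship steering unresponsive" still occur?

Counterfactual: set "Backup helm transmitter malfunctions" to not occurred.
Starboard system inoperative [OR]: Upper changeover valve is inoperative=not, #2 relief valve trips=not, Reserve tiller link failed=not, Backup helm transmitter malfunctions=not → no input occurs → does not occur.
Followup chain unavailable [OR]: C followup amplifier is out=not, Redundant solenoid block stuck=not, Starboard system inoperative=not → no input occurs → does not occur.
Pump set down [OR]: C feedback unit malfunctions=not, Standby rudder actuator malfunctions=occurs, C autopilot interface is out=not, Lower followup amplifier 2 degraded=not → at least one input occurs → occurs.
Port system unavailable [OR]: A steering pump is out=not, Pump set down=occurs → at least one input occurs → occurs.
Rudder loop unavailable [OR]: B changeover valve 2 failed=not, South relief valve 2 stuck=not → no input occurs → does not occur.
NFU path unavailable [OR]: Outboard tiller link 2 stuck=not, Helm transmitter 2 is inoperative=not, Aft steering pump 2 is down=occurs → at least one input occurs → occurs.
Starboard system 2 lost [AND]: Port system unavailable=occurs, Solenoid block 2 failed=not, Rudder loop unavailable=not, NFU path unavailable=occurs → not all inputs occur → does not occur.
Ship steering unresponsive [OR]: Followup chain unavailable=not, Starboard system 2 lost=not, Main feedback unit 2 is inoperative=not → no input occurs → does not occur.

No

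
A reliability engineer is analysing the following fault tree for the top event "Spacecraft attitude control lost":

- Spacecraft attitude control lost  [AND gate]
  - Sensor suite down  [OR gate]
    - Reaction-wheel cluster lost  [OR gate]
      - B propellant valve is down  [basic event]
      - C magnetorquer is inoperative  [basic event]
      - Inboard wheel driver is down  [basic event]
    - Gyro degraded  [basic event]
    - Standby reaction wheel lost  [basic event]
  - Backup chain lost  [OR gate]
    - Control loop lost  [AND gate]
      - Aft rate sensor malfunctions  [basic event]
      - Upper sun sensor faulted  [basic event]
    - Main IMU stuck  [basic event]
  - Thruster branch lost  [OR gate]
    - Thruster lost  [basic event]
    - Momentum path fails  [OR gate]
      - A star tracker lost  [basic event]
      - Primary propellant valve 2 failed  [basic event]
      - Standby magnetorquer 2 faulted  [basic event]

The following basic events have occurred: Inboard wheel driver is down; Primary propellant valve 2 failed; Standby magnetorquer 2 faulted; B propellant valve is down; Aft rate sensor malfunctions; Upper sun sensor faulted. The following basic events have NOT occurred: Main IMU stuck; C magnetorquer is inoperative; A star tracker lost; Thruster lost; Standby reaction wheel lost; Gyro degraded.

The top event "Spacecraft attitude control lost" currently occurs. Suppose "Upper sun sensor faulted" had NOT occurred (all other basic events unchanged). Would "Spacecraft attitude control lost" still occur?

No

Counterfactual: set "Upper sun sensor faulted" to not occurred.
Reaction-wheel cluster lost [OR]: B propellant valve is down=occurs, C magnetorquer is inoperative=not, Inboard wheel driver is down=occurs → at least one input occurs → occurs.
Sensor suite down [OR]: Reaction-wheel cluster lost=occurs, Gyro degraded=not, Standby reaction wheel lost=not → at least one input occurs → occurs.
Control loop lost [AND]: Aft rate sensor malfunctions=occurs, Upper sun sensor faulted=not → not all inputs occur → does not occur.
Backup chain lost [OR]: Control loop lost=not, Main IMU stuck=not → no input occurs → does not occur.
Momentum path fails [OR]: A star tracker lost=not, Primary propellant valve 2 failed=occurs, Standby magnetorquer 2 faulted=occurs → at least one input occurs → occurs.
Thruster branch lost [OR]: Thruster lost=not, Momentum path fails=occurs → at least one input occurs → occurs.
Spacecraft attitude control lost [AND]: Sensor suite down=occurs, Backup chain lost=not, Thruster branch lost=occurs → not all inputs occur → does not occur.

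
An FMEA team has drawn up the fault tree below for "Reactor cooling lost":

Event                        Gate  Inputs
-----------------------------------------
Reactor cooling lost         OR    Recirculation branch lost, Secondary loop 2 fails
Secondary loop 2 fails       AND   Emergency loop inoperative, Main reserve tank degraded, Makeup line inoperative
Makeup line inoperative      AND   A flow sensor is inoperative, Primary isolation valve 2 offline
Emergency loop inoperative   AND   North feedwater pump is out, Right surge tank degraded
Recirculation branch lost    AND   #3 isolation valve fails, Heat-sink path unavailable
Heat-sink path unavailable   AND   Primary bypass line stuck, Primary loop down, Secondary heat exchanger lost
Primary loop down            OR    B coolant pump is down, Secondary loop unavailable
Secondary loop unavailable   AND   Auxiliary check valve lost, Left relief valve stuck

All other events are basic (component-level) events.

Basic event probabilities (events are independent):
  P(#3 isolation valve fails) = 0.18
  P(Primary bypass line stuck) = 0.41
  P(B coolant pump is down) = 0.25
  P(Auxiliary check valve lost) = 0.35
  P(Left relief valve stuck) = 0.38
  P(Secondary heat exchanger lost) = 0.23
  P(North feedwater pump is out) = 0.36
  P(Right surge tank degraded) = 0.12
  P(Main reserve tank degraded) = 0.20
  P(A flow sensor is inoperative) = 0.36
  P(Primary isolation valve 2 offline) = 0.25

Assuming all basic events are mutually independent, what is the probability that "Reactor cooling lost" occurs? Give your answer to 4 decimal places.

0.0067

P(Secondary loop unavailable) [AND] = 0.35 × 0.38 = 0.133000
P(Primary loop down) [OR] = 1 − (1−0.25) × (1−0.133000) = 0.349750
P(Heat-sink path unavailable) [AND] = 0.41 × 0.349750 × 0.23 = 0.032981
P(Recirculation branch lost) [AND] = 0.18 × 0.032981 = 0.005937
P(Emergency loop inoperative) [AND] = 0.36 × 0.12 = 0.043200
P(Makeup line inoperative) [AND] = 0.36 × 0.25 = 0.090000
P(Secondary loop 2 fails) [AND] = 0.043200 × 0.20 × 0.090000 = 0.000778
P(Reactor cooling lost) [OR] = 1 − (1−0.005937) × (1−0.000778) = 0.006710
Rounded to 4 decimal places: P(Reactor cooling lost) ≈ 0.0067.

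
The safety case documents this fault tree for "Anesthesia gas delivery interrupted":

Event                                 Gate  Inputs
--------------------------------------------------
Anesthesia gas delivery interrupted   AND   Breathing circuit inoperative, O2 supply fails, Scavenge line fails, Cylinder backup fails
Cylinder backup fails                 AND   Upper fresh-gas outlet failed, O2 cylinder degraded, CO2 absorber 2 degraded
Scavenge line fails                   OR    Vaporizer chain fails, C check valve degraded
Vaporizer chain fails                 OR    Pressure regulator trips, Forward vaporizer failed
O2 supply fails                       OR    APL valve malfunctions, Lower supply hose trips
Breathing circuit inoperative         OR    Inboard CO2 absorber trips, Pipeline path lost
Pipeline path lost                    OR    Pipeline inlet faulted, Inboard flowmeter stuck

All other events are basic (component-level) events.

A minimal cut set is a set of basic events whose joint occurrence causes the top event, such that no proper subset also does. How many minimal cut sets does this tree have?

18

Pipeline path lost [OR]: union of children's cut sets → 2 cut set(s).
Breathing circuit inoperative [OR]: union of children's cut sets → 3 cut set(s).
O2 supply fails [OR]: union of children's cut sets → 2 cut set(s).
Vaporizer chain fails [OR]: union of children's cut sets → 2 cut set(s).
Scavenge line fails [OR]: union of children's cut sets → 3 cut set(s).
Cylinder backup fails [AND]: one cut set from each child combined → 1 × 1 × 1 = 1 cut set(s).
Anesthesia gas delivery interrupted [AND]: one cut set from each child combined → 3 × 2 × 3 × 1 = 18 cut set(s).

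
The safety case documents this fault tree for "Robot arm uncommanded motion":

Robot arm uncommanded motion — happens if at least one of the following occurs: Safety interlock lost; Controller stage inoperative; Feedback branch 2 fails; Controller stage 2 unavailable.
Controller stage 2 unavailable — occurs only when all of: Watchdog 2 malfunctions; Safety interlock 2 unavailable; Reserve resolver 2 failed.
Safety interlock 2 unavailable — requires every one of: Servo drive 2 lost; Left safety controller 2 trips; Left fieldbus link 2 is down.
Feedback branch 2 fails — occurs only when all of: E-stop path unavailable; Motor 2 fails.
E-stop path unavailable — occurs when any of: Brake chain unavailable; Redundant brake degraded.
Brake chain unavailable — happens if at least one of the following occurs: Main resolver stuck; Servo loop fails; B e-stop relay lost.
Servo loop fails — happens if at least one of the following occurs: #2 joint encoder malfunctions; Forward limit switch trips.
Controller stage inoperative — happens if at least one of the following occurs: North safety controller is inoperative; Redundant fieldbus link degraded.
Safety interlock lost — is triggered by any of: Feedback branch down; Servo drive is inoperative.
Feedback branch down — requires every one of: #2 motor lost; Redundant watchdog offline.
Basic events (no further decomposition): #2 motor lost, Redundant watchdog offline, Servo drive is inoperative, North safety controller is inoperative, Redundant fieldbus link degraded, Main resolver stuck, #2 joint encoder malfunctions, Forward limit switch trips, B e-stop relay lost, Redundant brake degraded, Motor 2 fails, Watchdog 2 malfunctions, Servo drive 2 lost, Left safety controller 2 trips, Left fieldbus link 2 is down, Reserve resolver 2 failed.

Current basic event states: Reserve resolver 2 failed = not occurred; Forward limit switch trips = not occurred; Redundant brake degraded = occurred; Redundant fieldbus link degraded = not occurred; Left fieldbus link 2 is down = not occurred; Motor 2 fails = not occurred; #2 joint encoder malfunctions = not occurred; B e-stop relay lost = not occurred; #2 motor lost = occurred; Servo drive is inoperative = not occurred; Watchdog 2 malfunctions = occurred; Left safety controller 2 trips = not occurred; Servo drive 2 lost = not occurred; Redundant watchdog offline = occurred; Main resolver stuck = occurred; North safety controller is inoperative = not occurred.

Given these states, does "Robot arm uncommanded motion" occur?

Feedback branch down [AND]: #2 motor lost=occurs, Redundant watchdog offline=occurs → all inputs occur → occurs.
Safety interlock lost [OR]: Feedback branch down=occurs, Servo drive is inoperative=not → at least one input occurs → occurs.
Controller stage inoperative [OR]: North safety controller is inoperative=not, Redundant fieldbus link degraded=not → no input occurs → does not occur.
Servo loop fails [OR]: #2 joint encoder malfunctions=not, Forward limit switch trips=not → no input occurs → does not occur.
Brake chain unavailable [OR]: Main resolver stuck=occurs, Servo loop fails=not, B e-stop relay lost=not → at least one input occurs → occurs.
E-stop path unavailable [OR]: Brake chain unavailable=occurs, Redundant brake degraded=occurs → at least one input occurs → occurs.
Feedback branch 2 fails [AND]: E-stop path unavailable=occurs, Motor 2 fails=not → not all inputs occur → does not occur.
Safety interlock 2 unavailable [AND]: Servo drive 2 lost=not, Left safety controller 2 trips=not, Left fieldbus link 2 is down=not → not all inputs occur → does not occur.
Controller stage 2 unavailable [AND]: Watchdog 2 malfunctions=occurs, Safety interlock 2 unavailable=not, Reserve resolver 2 failed=not → not all inputs occur → does not occur.
Robot arm uncommanded motion [OR]: Safety interlock lost=occurs, Controller stage inoperative=not, Feedback branch 2 fails=not, Controller stage 2 unavailable=not → at least one input occurs → occurs.

Yes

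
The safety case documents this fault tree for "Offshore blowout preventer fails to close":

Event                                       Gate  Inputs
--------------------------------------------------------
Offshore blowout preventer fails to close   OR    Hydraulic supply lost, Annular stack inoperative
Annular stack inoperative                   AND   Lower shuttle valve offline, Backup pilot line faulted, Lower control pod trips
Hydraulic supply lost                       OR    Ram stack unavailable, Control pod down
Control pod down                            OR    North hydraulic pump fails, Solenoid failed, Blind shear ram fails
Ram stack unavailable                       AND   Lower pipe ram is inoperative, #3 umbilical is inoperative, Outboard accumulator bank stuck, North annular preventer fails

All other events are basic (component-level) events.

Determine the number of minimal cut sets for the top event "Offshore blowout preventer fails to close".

5

Ram stack unavailable [AND]: one cut set from each child combined → 1 × 1 × 1 × 1 = 1 cut set(s).
Control pod down [OR]: union of children's cut sets → 3 cut set(s).
Hydraulic supply lost [OR]: union of children's cut sets → 4 cut set(s).
Annular stack inoperative [AND]: one cut set from each child combined → 1 × 1 × 1 = 1 cut set(s).
Offshore blowout preventer fails to close [OR]: union of children's cut sets → 5 cut set(s).
Minimal cut sets: {#3 umbilical is inoperative, Lower pipe ram is inoperative, North annular preventer fails, Outboard accumulator bank stuck}; {North hydraulic pump fails}; {Solenoid failed}; {Blind shear ram fails}; {Backup pilot line faulted, Lower control pod trips, Lower shuttle valve offline}.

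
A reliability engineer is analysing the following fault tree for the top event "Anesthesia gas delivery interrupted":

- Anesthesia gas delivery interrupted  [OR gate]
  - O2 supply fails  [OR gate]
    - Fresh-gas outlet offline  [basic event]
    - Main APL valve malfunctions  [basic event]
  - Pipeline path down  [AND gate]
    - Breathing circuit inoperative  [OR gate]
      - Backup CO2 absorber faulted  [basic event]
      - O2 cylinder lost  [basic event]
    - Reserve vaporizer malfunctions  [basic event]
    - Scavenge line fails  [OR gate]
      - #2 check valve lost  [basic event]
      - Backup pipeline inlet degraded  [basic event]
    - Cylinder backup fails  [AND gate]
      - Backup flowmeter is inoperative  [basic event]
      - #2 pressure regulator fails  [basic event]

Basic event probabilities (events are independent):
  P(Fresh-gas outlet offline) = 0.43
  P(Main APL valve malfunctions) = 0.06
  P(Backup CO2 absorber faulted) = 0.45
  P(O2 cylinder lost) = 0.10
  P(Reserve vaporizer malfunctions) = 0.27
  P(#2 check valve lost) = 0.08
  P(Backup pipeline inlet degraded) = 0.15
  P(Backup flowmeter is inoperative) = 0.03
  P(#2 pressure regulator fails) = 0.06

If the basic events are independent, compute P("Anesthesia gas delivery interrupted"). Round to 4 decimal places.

0.4642

P(O2 supply fails) [OR] = 1 − (1−0.43) × (1−0.06) = 0.464200
P(Breathing circuit inoperative) [OR] = 1 − (1−0.45) × (1−0.10) = 0.505000
P(Scavenge line fails) [OR] = 1 − (1−0.08) × (1−0.15) = 0.218000
P(Cylinder backup fails) [AND] = 0.03 × 0.06 = 0.001800
P(Pipeline path down) [AND] = 0.505000 × 0.27 × 0.218000 × 0.001800 = 0.000054
P(Anesthesia gas delivery interrupted) [OR] = 1 − (1−0.464200) × (1−0.000054) = 0.464229
Rounded to 4 decimal places: P(Anesthesia gas delivery interrupted) ≈ 0.4642.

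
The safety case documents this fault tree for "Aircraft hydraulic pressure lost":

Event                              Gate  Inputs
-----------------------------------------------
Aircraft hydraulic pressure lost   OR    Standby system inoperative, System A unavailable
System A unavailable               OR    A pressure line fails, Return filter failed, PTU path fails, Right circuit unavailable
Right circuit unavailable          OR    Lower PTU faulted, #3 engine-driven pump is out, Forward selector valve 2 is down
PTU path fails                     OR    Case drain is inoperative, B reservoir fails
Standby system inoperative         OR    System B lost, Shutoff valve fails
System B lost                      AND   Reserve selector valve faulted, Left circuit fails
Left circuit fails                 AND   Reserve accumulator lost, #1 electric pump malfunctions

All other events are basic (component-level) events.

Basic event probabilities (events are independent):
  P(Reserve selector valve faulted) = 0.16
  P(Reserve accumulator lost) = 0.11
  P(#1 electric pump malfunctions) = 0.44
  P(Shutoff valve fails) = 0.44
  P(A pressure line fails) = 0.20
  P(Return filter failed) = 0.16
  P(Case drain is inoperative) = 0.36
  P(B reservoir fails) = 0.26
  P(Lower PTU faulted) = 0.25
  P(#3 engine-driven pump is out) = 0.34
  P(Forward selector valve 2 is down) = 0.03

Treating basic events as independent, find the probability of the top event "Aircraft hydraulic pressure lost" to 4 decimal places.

P(Left circuit fails) [AND] = 0.11 × 0.44 = 0.048400
P(System B lost) [AND] = 0.16 × 0.048400 = 0.007744
P(Standby system inoperative) [OR] = 1 − (1−0.007744) × (1−0.44) = 0.444337
P(PTU path fails) [OR] = 1 − (1−0.36) × (1−0.26) = 0.526400
P(Right circuit unavailable) [OR] = 1 − (1−0.25) × (1−0.34) × (1−0.03) = 0.519850
P(System A unavailable) [OR] = 1 − (1−0.20) × (1−0.16) × (1−0.526400) × (1−0.519850) = 0.847188
P(Aircraft hydraulic pressure lost) [OR] = 1 − (1−0.444337) × (1−0.847188) = 0.915088
Rounded to 4 decimal places: P(Aircraft hydraulic pressure lost) ≈ 0.9151.

0.9151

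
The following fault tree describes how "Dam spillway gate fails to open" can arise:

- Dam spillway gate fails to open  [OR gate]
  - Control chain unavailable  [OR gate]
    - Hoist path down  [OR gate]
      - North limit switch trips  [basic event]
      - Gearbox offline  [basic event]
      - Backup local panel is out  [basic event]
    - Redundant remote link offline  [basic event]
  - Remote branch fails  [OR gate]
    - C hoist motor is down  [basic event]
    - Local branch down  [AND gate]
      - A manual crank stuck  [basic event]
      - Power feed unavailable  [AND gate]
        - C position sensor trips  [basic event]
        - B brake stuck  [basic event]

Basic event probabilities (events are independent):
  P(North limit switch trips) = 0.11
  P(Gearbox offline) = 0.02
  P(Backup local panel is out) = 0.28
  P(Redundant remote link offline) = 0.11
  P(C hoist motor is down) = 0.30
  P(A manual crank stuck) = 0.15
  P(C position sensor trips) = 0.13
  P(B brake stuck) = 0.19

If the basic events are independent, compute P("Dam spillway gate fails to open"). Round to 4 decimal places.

P(Hoist path down) [OR] = 1 − (1−0.11) × (1−0.02) × (1−0.28) = 0.372016
P(Control chain unavailable) [OR] = 1 − (1−0.372016) × (1−0.11) = 0.441094
P(Power feed unavailable) [AND] = 0.13 × 0.19 = 0.024700
P(Local branch down) [AND] = 0.15 × 0.024700 = 0.003705
P(Remote branch fails) [OR] = 1 − (1−0.30) × (1−0.003705) = 0.302594
P(Dam spillway gate fails to open) [OR] = 1 − (1−0.441094) × (1−0.302594) = 0.610216
Rounded to 4 decimal places: P(Dam spillway gate fails to open) ≈ 0.6102.

0.6102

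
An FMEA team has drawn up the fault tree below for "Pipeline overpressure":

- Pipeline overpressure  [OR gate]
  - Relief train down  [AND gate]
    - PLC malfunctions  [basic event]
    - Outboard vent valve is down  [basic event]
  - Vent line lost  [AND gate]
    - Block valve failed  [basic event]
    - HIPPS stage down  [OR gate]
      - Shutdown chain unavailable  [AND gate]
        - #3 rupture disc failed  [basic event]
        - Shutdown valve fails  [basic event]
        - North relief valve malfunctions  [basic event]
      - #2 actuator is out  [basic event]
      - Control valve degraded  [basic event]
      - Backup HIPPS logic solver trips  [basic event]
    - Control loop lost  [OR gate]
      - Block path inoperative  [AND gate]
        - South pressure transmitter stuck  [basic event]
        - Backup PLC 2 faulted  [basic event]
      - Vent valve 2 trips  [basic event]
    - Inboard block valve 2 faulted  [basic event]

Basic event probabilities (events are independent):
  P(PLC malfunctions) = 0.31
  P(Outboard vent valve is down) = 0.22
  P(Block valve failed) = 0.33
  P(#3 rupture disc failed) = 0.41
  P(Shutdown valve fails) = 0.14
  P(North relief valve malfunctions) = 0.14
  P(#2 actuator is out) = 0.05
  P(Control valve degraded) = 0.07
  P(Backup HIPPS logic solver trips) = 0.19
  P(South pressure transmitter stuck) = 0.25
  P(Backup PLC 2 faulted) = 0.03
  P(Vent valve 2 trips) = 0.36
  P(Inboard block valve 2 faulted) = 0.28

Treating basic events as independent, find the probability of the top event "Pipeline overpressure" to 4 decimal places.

0.0773

P(Relief train down) [AND] = 0.31 × 0.22 = 0.068200
P(Shutdown chain unavailable) [AND] = 0.41 × 0.14 × 0.14 = 0.008036
P(HIPPS stage down) [OR] = 1 − (1−0.008036) × (1−0.05) × (1−0.07) × (1−0.19) = 0.290116
P(Block path inoperative) [AND] = 0.25 × 0.03 = 0.007500
P(Control loop lost) [OR] = 1 − (1−0.007500) × (1−0.36) = 0.364800
P(Vent line lost) [AND] = 0.33 × 0.290116 × 0.364800 × 0.28 = 0.009779
P(Pipeline overpressure) [OR] = 1 − (1−0.068200) × (1−0.009779) = 0.077312
Rounded to 4 decimal places: P(Pipeline overpressure) ≈ 0.0773.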